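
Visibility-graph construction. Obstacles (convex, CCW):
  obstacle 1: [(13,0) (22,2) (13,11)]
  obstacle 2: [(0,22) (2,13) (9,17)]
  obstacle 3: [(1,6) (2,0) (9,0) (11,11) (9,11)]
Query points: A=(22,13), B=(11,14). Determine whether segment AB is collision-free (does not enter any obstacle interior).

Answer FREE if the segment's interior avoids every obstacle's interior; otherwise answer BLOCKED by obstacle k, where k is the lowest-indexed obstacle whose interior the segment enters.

Obstacle 1 [(13,0) (22,2) (13,11)]:
  edge (13,0)–(22,2): clear
  edge (22,2)–(13,11): clear
  edge (13,11)–(13,0): clear
  midpoint (33/2,27/2) outside
  → clear
Obstacle 2 [(0,22) (2,13) (9,17)]:
  edge (0,22)–(2,13): clear
  edge (2,13)–(9,17): clear
  edge (9,17)–(0,22): clear
  midpoint (33/2,27/2) outside
  → clear
Obstacle 3 [(1,6) (2,0) (9,0) (11,11) (9,11)]:
  edge (1,6)–(2,0): clear
  edge (2,0)–(9,0): clear
  edge (9,0)–(11,11): clear
  edge (11,11)–(9,11): clear
  edge (9,11)–(1,6): clear
  midpoint (33/2,27/2) outside
  → clear

FREE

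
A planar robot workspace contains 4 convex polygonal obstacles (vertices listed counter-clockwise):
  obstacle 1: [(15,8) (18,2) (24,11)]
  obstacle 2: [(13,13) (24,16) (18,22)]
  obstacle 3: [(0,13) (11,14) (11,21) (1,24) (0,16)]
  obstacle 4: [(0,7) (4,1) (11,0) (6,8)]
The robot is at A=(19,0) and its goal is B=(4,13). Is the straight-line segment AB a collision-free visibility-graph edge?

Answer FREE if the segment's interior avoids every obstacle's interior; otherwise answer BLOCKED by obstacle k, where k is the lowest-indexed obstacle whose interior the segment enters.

FREE

Obstacle 1 [(15,8) (18,2) (24,11)]:
  edge (15,8)–(18,2): clear
  edge (18,2)–(24,11): clear
  edge (24,11)–(15,8): clear
  midpoint (23/2,13/2) outside
  → clear
Obstacle 2 [(13,13) (24,16) (18,22)]:
  edge (13,13)–(24,16): clear
  edge (24,16)–(18,22): clear
  edge (18,22)–(13,13): clear
  midpoint (23/2,13/2) outside
  → clear
Obstacle 3 [(0,13) (11,14) (11,21) (1,24) (0,16)]:
  edge (0,13)–(11,14): clear
  edge (11,14)–(11,21): clear
  edge (11,21)–(1,24): clear
  edge (1,24)–(0,16): clear
  edge (0,16)–(0,13): clear
  midpoint (23/2,13/2) outside
  → clear
Obstacle 4 [(0,7) (4,1) (11,0) (6,8)]:
  edge (0,7)–(4,1): clear
  edge (4,1)–(11,0): clear
  edge (11,0)–(6,8): clear
  edge (6,8)–(0,7): clear
  midpoint (23/2,13/2) outside
  → clear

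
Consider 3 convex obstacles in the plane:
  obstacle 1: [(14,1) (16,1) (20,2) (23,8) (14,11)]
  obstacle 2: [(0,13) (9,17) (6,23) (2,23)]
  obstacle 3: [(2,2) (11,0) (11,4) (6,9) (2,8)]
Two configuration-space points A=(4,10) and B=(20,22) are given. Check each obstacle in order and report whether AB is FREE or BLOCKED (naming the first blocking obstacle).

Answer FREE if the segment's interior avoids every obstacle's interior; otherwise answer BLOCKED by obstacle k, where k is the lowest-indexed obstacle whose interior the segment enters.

Obstacle 1 [(14,1) (16,1) (20,2) (23,8) (14,11)]:
  edge (14,1)–(16,1): clear
  edge (16,1)–(20,2): clear
  edge (20,2)–(23,8): clear
  edge (23,8)–(14,11): clear
  edge (14,11)–(14,1): clear
  midpoint (12,16) outside
  → clear
Obstacle 2 [(0,13) (9,17) (6,23) (2,23)]:
  edge (0,13)–(9,17): clear
  edge (9,17)–(6,23): clear
  edge (6,23)–(2,23): clear
  edge (2,23)–(0,13): clear
  midpoint (12,16) outside
  → clear
Obstacle 3 [(2,2) (11,0) (11,4) (6,9) (2,8)]:
  edge (2,2)–(11,0): clear
  edge (11,0)–(11,4): clear
  edge (11,4)–(6,9): clear
  edge (6,9)–(2,8): clear
  edge (2,8)–(2,2): clear
  midpoint (12,16) outside
  → clear

FREE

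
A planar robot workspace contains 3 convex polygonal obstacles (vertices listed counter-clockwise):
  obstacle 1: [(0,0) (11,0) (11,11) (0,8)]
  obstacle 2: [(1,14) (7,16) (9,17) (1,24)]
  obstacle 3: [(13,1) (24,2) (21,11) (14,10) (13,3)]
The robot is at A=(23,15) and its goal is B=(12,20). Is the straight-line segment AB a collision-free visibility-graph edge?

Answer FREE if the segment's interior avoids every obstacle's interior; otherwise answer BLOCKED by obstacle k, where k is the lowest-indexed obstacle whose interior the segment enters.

FREE

Obstacle 1 [(0,0) (11,0) (11,11) (0,8)]:
  edge (0,0)–(11,0): clear
  edge (11,0)–(11,11): clear
  edge (11,11)–(0,8): clear
  edge (0,8)–(0,0): clear
  midpoint (35/2,35/2) outside
  → clear
Obstacle 2 [(1,14) (7,16) (9,17) (1,24)]:
  edge (1,14)–(7,16): clear
  edge (7,16)–(9,17): clear
  edge (9,17)–(1,24): clear
  edge (1,24)–(1,14): clear
  midpoint (35/2,35/2) outside
  → clear
Obstacle 3 [(13,1) (24,2) (21,11) (14,10) (13,3)]:
  edge (13,1)–(24,2): clear
  edge (24,2)–(21,11): clear
  edge (21,11)–(14,10): clear
  edge (14,10)–(13,3): clear
  edge (13,3)–(13,1): clear
  midpoint (35/2,35/2) outside
  → clear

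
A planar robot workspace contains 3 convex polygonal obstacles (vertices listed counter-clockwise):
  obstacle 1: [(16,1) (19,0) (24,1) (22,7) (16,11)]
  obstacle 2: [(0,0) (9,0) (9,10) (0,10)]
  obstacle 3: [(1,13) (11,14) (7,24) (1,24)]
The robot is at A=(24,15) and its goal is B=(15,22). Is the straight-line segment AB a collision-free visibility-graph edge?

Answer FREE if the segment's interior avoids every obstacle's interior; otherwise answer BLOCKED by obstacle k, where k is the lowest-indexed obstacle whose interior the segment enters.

Obstacle 1 [(16,1) (19,0) (24,1) (22,7) (16,11)]:
  edge (16,1)–(19,0): clear
  edge (19,0)–(24,1): clear
  edge (24,1)–(22,7): clear
  edge (22,7)–(16,11): clear
  edge (16,11)–(16,1): clear
  midpoint (39/2,37/2) outside
  → clear
Obstacle 2 [(0,0) (9,0) (9,10) (0,10)]:
  edge (0,0)–(9,0): clear
  edge (9,0)–(9,10): clear
  edge (9,10)–(0,10): clear
  edge (0,10)–(0,0): clear
  midpoint (39/2,37/2) outside
  → clear
Obstacle 3 [(1,13) (11,14) (7,24) (1,24)]:
  edge (1,13)–(11,14): clear
  edge (11,14)–(7,24): clear
  edge (7,24)–(1,24): clear
  edge (1,24)–(1,13): clear
  midpoint (39/2,37/2) outside
  → clear

FREE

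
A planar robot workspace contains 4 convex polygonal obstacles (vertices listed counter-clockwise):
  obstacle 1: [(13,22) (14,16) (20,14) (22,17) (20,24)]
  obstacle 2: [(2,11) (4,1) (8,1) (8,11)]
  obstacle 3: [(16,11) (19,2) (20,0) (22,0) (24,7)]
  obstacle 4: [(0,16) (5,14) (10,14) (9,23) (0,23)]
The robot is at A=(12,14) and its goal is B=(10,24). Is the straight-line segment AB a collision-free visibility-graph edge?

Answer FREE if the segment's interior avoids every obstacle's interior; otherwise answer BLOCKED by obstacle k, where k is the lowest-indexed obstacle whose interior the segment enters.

Obstacle 1 [(13,22) (14,16) (20,14) (22,17) (20,24)]:
  edge (13,22)–(14,16): clear
  edge (14,16)–(20,14): clear
  edge (20,14)–(22,17): clear
  edge (22,17)–(20,24): clear
  edge (20,24)–(13,22): clear
  midpoint (11,19) outside
  → clear
Obstacle 2 [(2,11) (4,1) (8,1) (8,11)]:
  edge (2,11)–(4,1): clear
  edge (4,1)–(8,1): clear
  edge (8,1)–(8,11): clear
  edge (8,11)–(2,11): clear
  midpoint (11,19) outside
  → clear
Obstacle 3 [(16,11) (19,2) (20,0) (22,0) (24,7)]:
  edge (16,11)–(19,2): clear
  edge (19,2)–(20,0): clear
  edge (20,0)–(22,0): clear
  edge (22,0)–(24,7): clear
  edge (24,7)–(16,11): clear
  midpoint (11,19) outside
  → clear
Obstacle 4 [(0,16) (5,14) (10,14) (9,23) (0,23)]:
  edge (0,16)–(5,14): clear
  edge (5,14)–(10,14): clear
  edge (10,14)–(9,23): clear
  edge (9,23)–(0,23): clear
  edge (0,23)–(0,16): clear
  midpoint (11,19) outside
  → clear

FREE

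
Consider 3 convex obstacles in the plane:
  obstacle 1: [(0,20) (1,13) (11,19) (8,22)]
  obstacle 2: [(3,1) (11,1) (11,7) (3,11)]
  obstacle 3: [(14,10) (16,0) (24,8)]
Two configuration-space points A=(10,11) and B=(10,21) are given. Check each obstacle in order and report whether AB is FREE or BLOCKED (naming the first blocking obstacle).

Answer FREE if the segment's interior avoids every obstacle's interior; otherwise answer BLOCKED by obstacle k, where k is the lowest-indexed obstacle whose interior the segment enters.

Obstacle 1 [(0,20) (1,13) (11,19) (8,22)]:
  edge (0,20)–(1,13): clear
  edge (1,13)–(11,19): crosses AB
  edge (11,19)–(8,22): crosses AB
  edge (8,22)–(0,20): clear
  → BLOCKED
Obstacle 2 [(3,1) (11,1) (11,7) (3,11)]:
  edge (3,1)–(11,1): clear
  edge (11,1)–(11,7): clear
  edge (11,7)–(3,11): clear
  edge (3,11)–(3,1): clear
  midpoint (10,16) outside
  → clear
Obstacle 3 [(14,10) (16,0) (24,8)]:
  edge (14,10)–(16,0): clear
  edge (16,0)–(24,8): clear
  edge (24,8)–(14,10): clear
  midpoint (10,16) outside
  → clear

BLOCKED by obstacle 1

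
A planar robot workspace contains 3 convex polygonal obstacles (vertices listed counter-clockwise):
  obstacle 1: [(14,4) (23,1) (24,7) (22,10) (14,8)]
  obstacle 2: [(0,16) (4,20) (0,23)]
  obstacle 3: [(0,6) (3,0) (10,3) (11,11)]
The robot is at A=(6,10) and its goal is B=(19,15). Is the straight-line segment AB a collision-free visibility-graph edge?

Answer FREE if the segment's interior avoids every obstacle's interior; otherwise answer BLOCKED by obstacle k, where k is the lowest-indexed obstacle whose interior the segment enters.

FREE

Obstacle 1 [(14,4) (23,1) (24,7) (22,10) (14,8)]:
  edge (14,4)–(23,1): clear
  edge (23,1)–(24,7): clear
  edge (24,7)–(22,10): clear
  edge (22,10)–(14,8): clear
  edge (14,8)–(14,4): clear
  midpoint (25/2,25/2) outside
  → clear
Obstacle 2 [(0,16) (4,20) (0,23)]:
  edge (0,16)–(4,20): clear
  edge (4,20)–(0,23): clear
  edge (0,23)–(0,16): clear
  midpoint (25/2,25/2) outside
  → clear
Obstacle 3 [(0,6) (3,0) (10,3) (11,11)]:
  edge (0,6)–(3,0): clear
  edge (3,0)–(10,3): clear
  edge (10,3)–(11,11): clear
  edge (11,11)–(0,6): clear
  midpoint (25/2,25/2) outside
  → clear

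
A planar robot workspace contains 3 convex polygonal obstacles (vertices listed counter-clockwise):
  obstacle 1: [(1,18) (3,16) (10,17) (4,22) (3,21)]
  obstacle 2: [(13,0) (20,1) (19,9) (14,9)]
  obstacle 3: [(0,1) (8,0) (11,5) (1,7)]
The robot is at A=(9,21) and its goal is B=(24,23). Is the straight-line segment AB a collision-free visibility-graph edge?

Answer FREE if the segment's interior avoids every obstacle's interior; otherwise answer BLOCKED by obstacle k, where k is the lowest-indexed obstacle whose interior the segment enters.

FREE

Obstacle 1 [(1,18) (3,16) (10,17) (4,22) (3,21)]:
  edge (1,18)–(3,16): clear
  edge (3,16)–(10,17): clear
  edge (10,17)–(4,22): clear
  edge (4,22)–(3,21): clear
  edge (3,21)–(1,18): clear
  midpoint (33/2,22) outside
  → clear
Obstacle 2 [(13,0) (20,1) (19,9) (14,9)]:
  edge (13,0)–(20,1): clear
  edge (20,1)–(19,9): clear
  edge (19,9)–(14,9): clear
  edge (14,9)–(13,0): clear
  midpoint (33/2,22) outside
  → clear
Obstacle 3 [(0,1) (8,0) (11,5) (1,7)]:
  edge (0,1)–(8,0): clear
  edge (8,0)–(11,5): clear
  edge (11,5)–(1,7): clear
  edge (1,7)–(0,1): clear
  midpoint (33/2,22) outside
  → clear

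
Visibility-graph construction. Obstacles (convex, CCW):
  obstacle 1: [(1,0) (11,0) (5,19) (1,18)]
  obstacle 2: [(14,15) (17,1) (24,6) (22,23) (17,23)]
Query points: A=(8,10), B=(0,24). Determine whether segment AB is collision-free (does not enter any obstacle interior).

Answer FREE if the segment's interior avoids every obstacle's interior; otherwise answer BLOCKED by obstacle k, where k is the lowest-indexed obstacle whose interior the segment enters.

BLOCKED by obstacle 1

Obstacle 1 [(1,0) (11,0) (5,19) (1,18)]:
  edge (1,0)–(11,0): clear
  edge (11,0)–(5,19): crosses AB
  edge (5,19)–(1,18): crosses AB
  edge (1,18)–(1,0): clear
  → BLOCKED
Obstacle 2 [(14,15) (17,1) (24,6) (22,23) (17,23)]:
  edge (14,15)–(17,1): clear
  edge (17,1)–(24,6): clear
  edge (24,6)–(22,23): clear
  edge (22,23)–(17,23): clear
  edge (17,23)–(14,15): clear
  midpoint (4,17) outside
  → clear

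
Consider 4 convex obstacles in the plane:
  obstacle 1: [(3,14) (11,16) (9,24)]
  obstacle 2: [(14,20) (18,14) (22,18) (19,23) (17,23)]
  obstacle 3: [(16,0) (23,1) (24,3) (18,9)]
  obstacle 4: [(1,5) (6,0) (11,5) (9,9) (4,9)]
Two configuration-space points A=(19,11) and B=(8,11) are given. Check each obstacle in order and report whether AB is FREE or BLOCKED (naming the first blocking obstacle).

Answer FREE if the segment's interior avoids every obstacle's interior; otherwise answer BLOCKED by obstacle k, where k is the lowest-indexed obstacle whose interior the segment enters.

Obstacle 1 [(3,14) (11,16) (9,24)]:
  edge (3,14)–(11,16): clear
  edge (11,16)–(9,24): clear
  edge (9,24)–(3,14): clear
  midpoint (27/2,11) outside
  → clear
Obstacle 2 [(14,20) (18,14) (22,18) (19,23) (17,23)]:
  edge (14,20)–(18,14): clear
  edge (18,14)–(22,18): clear
  edge (22,18)–(19,23): clear
  edge (19,23)–(17,23): clear
  edge (17,23)–(14,20): clear
  midpoint (27/2,11) outside
  → clear
Obstacle 3 [(16,0) (23,1) (24,3) (18,9)]:
  edge (16,0)–(23,1): clear
  edge (23,1)–(24,3): clear
  edge (24,3)–(18,9): clear
  edge (18,9)–(16,0): clear
  midpoint (27/2,11) outside
  → clear
Obstacle 4 [(1,5) (6,0) (11,5) (9,9) (4,9)]:
  edge (1,5)–(6,0): clear
  edge (6,0)–(11,5): clear
  edge (11,5)–(9,9): clear
  edge (9,9)–(4,9): clear
  edge (4,9)–(1,5): clear
  midpoint (27/2,11) outside
  → clear

FREE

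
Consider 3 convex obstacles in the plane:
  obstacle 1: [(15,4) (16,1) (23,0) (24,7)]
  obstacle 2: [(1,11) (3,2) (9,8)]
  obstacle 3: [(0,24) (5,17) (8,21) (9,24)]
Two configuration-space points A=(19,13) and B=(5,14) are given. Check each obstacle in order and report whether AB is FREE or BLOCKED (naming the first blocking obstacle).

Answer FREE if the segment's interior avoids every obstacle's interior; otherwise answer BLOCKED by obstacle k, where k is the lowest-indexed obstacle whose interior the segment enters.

FREE

Obstacle 1 [(15,4) (16,1) (23,0) (24,7)]:
  edge (15,4)–(16,1): clear
  edge (16,1)–(23,0): clear
  edge (23,0)–(24,7): clear
  edge (24,7)–(15,4): clear
  midpoint (12,27/2) outside
  → clear
Obstacle 2 [(1,11) (3,2) (9,8)]:
  edge (1,11)–(3,2): clear
  edge (3,2)–(9,8): clear
  edge (9,8)–(1,11): clear
  midpoint (12,27/2) outside
  → clear
Obstacle 3 [(0,24) (5,17) (8,21) (9,24)]:
  edge (0,24)–(5,17): clear
  edge (5,17)–(8,21): clear
  edge (8,21)–(9,24): clear
  edge (9,24)–(0,24): clear
  midpoint (12,27/2) outside
  → clear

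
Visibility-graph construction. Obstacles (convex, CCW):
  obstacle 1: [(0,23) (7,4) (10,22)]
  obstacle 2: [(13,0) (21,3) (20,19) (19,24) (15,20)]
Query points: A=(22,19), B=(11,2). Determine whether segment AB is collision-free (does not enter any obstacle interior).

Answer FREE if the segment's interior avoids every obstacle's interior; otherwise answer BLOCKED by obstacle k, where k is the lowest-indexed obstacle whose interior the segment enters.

Obstacle 1 [(0,23) (7,4) (10,22)]:
  edge (0,23)–(7,4): clear
  edge (7,4)–(10,22): clear
  edge (10,22)–(0,23): clear
  midpoint (33/2,21/2) outside
  → clear
Obstacle 2 [(13,0) (21,3) (20,19) (19,24) (15,20)]:
  edge (13,0)–(21,3): clear
  edge (21,3)–(20,19): crosses AB
  edge (20,19)–(19,24): clear
  edge (19,24)–(15,20): clear
  edge (15,20)–(13,0): crosses AB
  → BLOCKED

BLOCKED by obstacle 2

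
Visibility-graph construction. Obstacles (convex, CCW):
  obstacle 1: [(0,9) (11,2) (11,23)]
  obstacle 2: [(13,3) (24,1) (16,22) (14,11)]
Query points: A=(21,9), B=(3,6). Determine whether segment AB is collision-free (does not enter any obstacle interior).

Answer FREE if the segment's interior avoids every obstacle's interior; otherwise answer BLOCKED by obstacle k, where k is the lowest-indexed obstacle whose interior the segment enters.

Obstacle 1 [(0,9) (11,2) (11,23)]:
  edge (0,9)–(11,2): crosses AB
  edge (11,2)–(11,23): crosses AB
  edge (11,23)–(0,9): clear
  → BLOCKED
Obstacle 2 [(13,3) (24,1) (16,22) (14,11)]:
  edge (13,3)–(24,1): clear
  edge (24,1)–(16,22): crosses AB
  edge (16,22)–(14,11): clear
  edge (14,11)–(13,3): crosses AB
  → BLOCKED

BLOCKED by obstacle 1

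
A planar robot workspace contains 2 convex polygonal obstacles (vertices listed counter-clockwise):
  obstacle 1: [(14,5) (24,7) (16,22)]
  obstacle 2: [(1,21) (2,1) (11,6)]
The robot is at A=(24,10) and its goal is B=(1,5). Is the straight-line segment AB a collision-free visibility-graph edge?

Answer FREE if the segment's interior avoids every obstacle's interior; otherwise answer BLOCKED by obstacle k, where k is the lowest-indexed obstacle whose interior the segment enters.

BLOCKED by obstacle 1

Obstacle 1 [(14,5) (24,7) (16,22)]:
  edge (14,5)–(24,7): clear
  edge (24,7)–(16,22): crosses AB
  edge (16,22)–(14,5): crosses AB
  → BLOCKED
Obstacle 2 [(1,21) (2,1) (11,6)]:
  edge (1,21)–(2,1): crosses AB
  edge (2,1)–(11,6): clear
  edge (11,6)–(1,21): crosses AB
  → BLOCKED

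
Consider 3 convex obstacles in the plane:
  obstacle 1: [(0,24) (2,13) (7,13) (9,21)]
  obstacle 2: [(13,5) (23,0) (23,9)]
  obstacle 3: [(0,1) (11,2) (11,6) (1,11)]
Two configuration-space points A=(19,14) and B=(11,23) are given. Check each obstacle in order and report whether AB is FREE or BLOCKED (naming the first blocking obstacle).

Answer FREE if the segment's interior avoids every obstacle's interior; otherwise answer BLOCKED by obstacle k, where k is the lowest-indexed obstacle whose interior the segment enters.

FREE

Obstacle 1 [(0,24) (2,13) (7,13) (9,21)]:
  edge (0,24)–(2,13): clear
  edge (2,13)–(7,13): clear
  edge (7,13)–(9,21): clear
  edge (9,21)–(0,24): clear
  midpoint (15,37/2) outside
  → clear
Obstacle 2 [(13,5) (23,0) (23,9)]:
  edge (13,5)–(23,0): clear
  edge (23,0)–(23,9): clear
  edge (23,9)–(13,5): clear
  midpoint (15,37/2) outside
  → clear
Obstacle 3 [(0,1) (11,2) (11,6) (1,11)]:
  edge (0,1)–(11,2): clear
  edge (11,2)–(11,6): clear
  edge (11,6)–(1,11): clear
  edge (1,11)–(0,1): clear
  midpoint (15,37/2) outside
  → clear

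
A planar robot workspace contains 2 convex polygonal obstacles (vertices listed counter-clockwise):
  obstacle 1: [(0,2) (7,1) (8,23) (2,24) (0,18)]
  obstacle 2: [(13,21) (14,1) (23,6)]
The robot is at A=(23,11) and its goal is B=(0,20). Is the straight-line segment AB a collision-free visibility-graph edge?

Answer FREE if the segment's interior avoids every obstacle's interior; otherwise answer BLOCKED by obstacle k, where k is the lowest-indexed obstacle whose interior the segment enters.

Obstacle 1 [(0,2) (7,1) (8,23) (2,24) (0,18)]:
  edge (0,2)–(7,1): clear
  edge (7,1)–(8,23): crosses AB
  edge (8,23)–(2,24): clear
  edge (2,24)–(0,18): crosses AB
  edge (0,18)–(0,2): clear
  → BLOCKED
Obstacle 2 [(13,21) (14,1) (23,6)]:
  edge (13,21)–(14,1): crosses AB
  edge (14,1)–(23,6): clear
  edge (23,6)–(13,21): crosses AB
  → BLOCKED

BLOCKED by obstacle 1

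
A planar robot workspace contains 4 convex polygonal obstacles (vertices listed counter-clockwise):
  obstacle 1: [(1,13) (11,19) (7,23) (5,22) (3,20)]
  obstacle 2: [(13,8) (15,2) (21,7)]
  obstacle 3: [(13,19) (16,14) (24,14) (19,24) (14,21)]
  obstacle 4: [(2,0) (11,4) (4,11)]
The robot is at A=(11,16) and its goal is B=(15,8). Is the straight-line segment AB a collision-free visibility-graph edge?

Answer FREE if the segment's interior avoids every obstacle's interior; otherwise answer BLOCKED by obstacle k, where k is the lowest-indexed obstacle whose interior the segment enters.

Obstacle 1 [(1,13) (11,19) (7,23) (5,22) (3,20)]:
  edge (1,13)–(11,19): clear
  edge (11,19)–(7,23): clear
  edge (7,23)–(5,22): clear
  edge (5,22)–(3,20): clear
  edge (3,20)–(1,13): clear
  midpoint (13,12) outside
  → clear
Obstacle 2 [(13,8) (15,2) (21,7)]:
  edge (13,8)–(15,2): clear
  edge (15,2)–(21,7): clear
  edge (21,7)–(13,8): clear
  midpoint (13,12) outside
  → clear
Obstacle 3 [(13,19) (16,14) (24,14) (19,24) (14,21)]:
  edge (13,19)–(16,14): clear
  edge (16,14)–(24,14): clear
  edge (24,14)–(19,24): clear
  edge (19,24)–(14,21): clear
  edge (14,21)–(13,19): clear
  midpoint (13,12) outside
  → clear
Obstacle 4 [(2,0) (11,4) (4,11)]:
  edge (2,0)–(11,4): clear
  edge (11,4)–(4,11): clear
  edge (4,11)–(2,0): clear
  midpoint (13,12) outside
  → clear

FREE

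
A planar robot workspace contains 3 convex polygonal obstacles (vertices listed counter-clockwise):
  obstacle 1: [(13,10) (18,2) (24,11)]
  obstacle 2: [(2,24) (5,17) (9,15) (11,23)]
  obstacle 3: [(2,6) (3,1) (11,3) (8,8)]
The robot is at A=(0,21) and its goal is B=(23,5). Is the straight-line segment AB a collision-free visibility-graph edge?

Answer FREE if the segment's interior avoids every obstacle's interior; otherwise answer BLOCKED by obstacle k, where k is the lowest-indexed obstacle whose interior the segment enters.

BLOCKED by obstacle 1

Obstacle 1 [(13,10) (18,2) (24,11)]:
  edge (13,10)–(18,2): clear
  edge (18,2)–(24,11): crosses AB
  edge (24,11)–(13,10): crosses AB
  → BLOCKED
Obstacle 2 [(2,24) (5,17) (9,15) (11,23)]:
  edge (2,24)–(5,17): crosses AB
  edge (5,17)–(9,15): crosses AB
  edge (9,15)–(11,23): clear
  edge (11,23)–(2,24): clear
  → BLOCKED
Obstacle 3 [(2,6) (3,1) (11,3) (8,8)]:
  edge (2,6)–(3,1): clear
  edge (3,1)–(11,3): clear
  edge (11,3)–(8,8): clear
  edge (8,8)–(2,6): clear
  midpoint (23/2,13) outside
  → clear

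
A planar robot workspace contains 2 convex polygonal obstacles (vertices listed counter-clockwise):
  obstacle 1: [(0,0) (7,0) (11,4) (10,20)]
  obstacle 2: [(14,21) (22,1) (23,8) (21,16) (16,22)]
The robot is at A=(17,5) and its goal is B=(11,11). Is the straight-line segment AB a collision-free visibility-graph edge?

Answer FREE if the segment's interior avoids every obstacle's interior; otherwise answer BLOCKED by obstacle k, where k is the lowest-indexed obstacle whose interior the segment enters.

FREE

Obstacle 1 [(0,0) (7,0) (11,4) (10,20)]:
  edge (0,0)–(7,0): clear
  edge (7,0)–(11,4): clear
  edge (11,4)–(10,20): clear
  edge (10,20)–(0,0): clear
  midpoint (14,8) outside
  → clear
Obstacle 2 [(14,21) (22,1) (23,8) (21,16) (16,22)]:
  edge (14,21)–(22,1): clear
  edge (22,1)–(23,8): clear
  edge (23,8)–(21,16): clear
  edge (21,16)–(16,22): clear
  edge (16,22)–(14,21): clear
  midpoint (14,8) outside
  → clear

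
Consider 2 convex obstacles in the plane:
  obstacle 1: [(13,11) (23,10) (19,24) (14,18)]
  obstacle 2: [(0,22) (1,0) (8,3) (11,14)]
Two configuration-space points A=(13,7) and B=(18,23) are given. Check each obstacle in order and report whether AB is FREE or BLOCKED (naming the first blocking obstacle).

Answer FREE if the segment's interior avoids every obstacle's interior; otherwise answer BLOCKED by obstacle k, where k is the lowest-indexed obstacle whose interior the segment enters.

Obstacle 1 [(13,11) (23,10) (19,24) (14,18)]:
  edge (13,11)–(23,10): crosses AB
  edge (23,10)–(19,24): clear
  edge (19,24)–(14,18): crosses AB
  edge (14,18)–(13,11): clear
  → BLOCKED
Obstacle 2 [(0,22) (1,0) (8,3) (11,14)]:
  edge (0,22)–(1,0): clear
  edge (1,0)–(8,3): clear
  edge (8,3)–(11,14): clear
  edge (11,14)–(0,22): clear
  midpoint (31/2,15) outside
  → clear

BLOCKED by obstacle 1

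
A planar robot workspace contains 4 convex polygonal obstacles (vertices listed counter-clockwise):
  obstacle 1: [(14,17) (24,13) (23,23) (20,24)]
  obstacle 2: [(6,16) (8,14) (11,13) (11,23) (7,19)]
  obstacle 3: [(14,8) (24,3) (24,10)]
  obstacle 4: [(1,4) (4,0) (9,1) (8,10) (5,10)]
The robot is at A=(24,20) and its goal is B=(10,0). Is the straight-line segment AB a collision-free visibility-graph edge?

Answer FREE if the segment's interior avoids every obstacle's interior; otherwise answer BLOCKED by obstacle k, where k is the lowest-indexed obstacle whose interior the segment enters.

BLOCKED by obstacle 1

Obstacle 1 [(14,17) (24,13) (23,23) (20,24)]:
  edge (14,17)–(24,13): crosses AB
  edge (24,13)–(23,23): crosses AB
  edge (23,23)–(20,24): clear
  edge (20,24)–(14,17): clear
  → BLOCKED
Obstacle 2 [(6,16) (8,14) (11,13) (11,23) (7,19)]:
  edge (6,16)–(8,14): clear
  edge (8,14)–(11,13): clear
  edge (11,13)–(11,23): clear
  edge (11,23)–(7,19): clear
  edge (7,19)–(6,16): clear
  midpoint (17,10) outside
  → clear
Obstacle 3 [(14,8) (24,3) (24,10)]:
  edge (14,8)–(24,3): crosses AB
  edge (24,3)–(24,10): clear
  edge (24,10)–(14,8): crosses AB
  → BLOCKED
Obstacle 4 [(1,4) (4,0) (9,1) (8,10) (5,10)]:
  edge (1,4)–(4,0): clear
  edge (4,0)–(9,1): clear
  edge (9,1)–(8,10): clear
  edge (8,10)–(5,10): clear
  edge (5,10)–(1,4): clear
  midpoint (17,10) outside
  → clear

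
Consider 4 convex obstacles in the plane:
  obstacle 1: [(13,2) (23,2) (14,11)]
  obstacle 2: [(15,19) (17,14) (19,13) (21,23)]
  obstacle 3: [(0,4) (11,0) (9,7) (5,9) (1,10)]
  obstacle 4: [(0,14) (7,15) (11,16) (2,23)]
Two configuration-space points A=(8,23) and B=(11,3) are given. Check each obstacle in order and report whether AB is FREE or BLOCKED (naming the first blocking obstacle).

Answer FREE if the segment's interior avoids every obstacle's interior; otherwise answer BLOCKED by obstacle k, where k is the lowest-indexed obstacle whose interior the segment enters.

Obstacle 1 [(13,2) (23,2) (14,11)]:
  edge (13,2)–(23,2): clear
  edge (23,2)–(14,11): clear
  edge (14,11)–(13,2): clear
  midpoint (19/2,13) outside
  → clear
Obstacle 2 [(15,19) (17,14) (19,13) (21,23)]:
  edge (15,19)–(17,14): clear
  edge (17,14)–(19,13): clear
  edge (19,13)–(21,23): clear
  edge (21,23)–(15,19): clear
  midpoint (19/2,13) outside
  → clear
Obstacle 3 [(0,4) (11,0) (9,7) (5,9) (1,10)]:
  edge (0,4)–(11,0): clear
  edge (11,0)–(9,7): clear
  edge (9,7)–(5,9): clear
  edge (5,9)–(1,10): clear
  edge (1,10)–(0,4): clear
  midpoint (19/2,13) outside
  → clear
Obstacle 4 [(0,14) (7,15) (11,16) (2,23)]:
  edge (0,14)–(7,15): clear
  edge (7,15)–(11,16): crosses AB
  edge (11,16)–(2,23): crosses AB
  edge (2,23)–(0,14): clear
  → BLOCKED

BLOCKED by obstacle 4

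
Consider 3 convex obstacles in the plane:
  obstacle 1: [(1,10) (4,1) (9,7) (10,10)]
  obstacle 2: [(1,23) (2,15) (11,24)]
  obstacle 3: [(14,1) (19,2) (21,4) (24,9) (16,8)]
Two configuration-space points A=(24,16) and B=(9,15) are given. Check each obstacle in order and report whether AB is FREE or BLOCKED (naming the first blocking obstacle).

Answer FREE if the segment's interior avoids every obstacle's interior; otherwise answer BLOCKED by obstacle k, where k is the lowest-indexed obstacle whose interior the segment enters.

Obstacle 1 [(1,10) (4,1) (9,7) (10,10)]:
  edge (1,10)–(4,1): clear
  edge (4,1)–(9,7): clear
  edge (9,7)–(10,10): clear
  edge (10,10)–(1,10): clear
  midpoint (33/2,31/2) outside
  → clear
Obstacle 2 [(1,23) (2,15) (11,24)]:
  edge (1,23)–(2,15): clear
  edge (2,15)–(11,24): clear
  edge (11,24)–(1,23): clear
  midpoint (33/2,31/2) outside
  → clear
Obstacle 3 [(14,1) (19,2) (21,4) (24,9) (16,8)]:
  edge (14,1)–(19,2): clear
  edge (19,2)–(21,4): clear
  edge (21,4)–(24,9): clear
  edge (24,9)–(16,8): clear
  edge (16,8)–(14,1): clear
  midpoint (33/2,31/2) outside
  → clear

FREE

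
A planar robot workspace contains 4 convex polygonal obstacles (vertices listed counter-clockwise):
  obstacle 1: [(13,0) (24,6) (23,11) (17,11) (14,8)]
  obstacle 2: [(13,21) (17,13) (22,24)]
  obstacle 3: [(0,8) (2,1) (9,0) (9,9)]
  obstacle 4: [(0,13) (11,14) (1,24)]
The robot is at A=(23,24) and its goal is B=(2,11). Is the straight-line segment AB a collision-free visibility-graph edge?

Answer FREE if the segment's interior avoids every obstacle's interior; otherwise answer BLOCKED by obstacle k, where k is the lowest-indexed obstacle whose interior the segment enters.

Obstacle 1 [(13,0) (24,6) (23,11) (17,11) (14,8)]:
  edge (13,0)–(24,6): clear
  edge (24,6)–(23,11): clear
  edge (23,11)–(17,11): clear
  edge (17,11)–(14,8): clear
  edge (14,8)–(13,0): clear
  midpoint (25/2,35/2) outside
  → clear
Obstacle 2 [(13,21) (17,13) (22,24)]:
  edge (13,21)–(17,13): crosses AB
  edge (17,13)–(22,24): crosses AB
  edge (22,24)–(13,21): clear
  → BLOCKED
Obstacle 3 [(0,8) (2,1) (9,0) (9,9)]:
  edge (0,8)–(2,1): clear
  edge (2,1)–(9,0): clear
  edge (9,0)–(9,9): clear
  edge (9,9)–(0,8): clear
  midpoint (25/2,35/2) outside
  → clear
Obstacle 4 [(0,13) (11,14) (1,24)]:
  edge (0,13)–(11,14): crosses AB
  edge (11,14)–(1,24): crosses AB
  edge (1,24)–(0,13): clear
  → BLOCKED

BLOCKED by obstacle 2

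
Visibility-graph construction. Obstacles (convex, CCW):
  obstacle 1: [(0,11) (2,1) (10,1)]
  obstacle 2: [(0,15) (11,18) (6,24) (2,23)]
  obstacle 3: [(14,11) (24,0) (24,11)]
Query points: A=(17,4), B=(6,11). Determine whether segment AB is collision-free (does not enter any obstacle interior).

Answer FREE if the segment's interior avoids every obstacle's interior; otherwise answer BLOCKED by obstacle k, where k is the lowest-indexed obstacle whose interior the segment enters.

FREE

Obstacle 1 [(0,11) (2,1) (10,1)]:
  edge (0,11)–(2,1): clear
  edge (2,1)–(10,1): clear
  edge (10,1)–(0,11): clear
  midpoint (23/2,15/2) outside
  → clear
Obstacle 2 [(0,15) (11,18) (6,24) (2,23)]:
  edge (0,15)–(11,18): clear
  edge (11,18)–(6,24): clear
  edge (6,24)–(2,23): clear
  edge (2,23)–(0,15): clear
  midpoint (23/2,15/2) outside
  → clear
Obstacle 3 [(14,11) (24,0) (24,11)]:
  edge (14,11)–(24,0): clear
  edge (24,0)–(24,11): clear
  edge (24,11)–(14,11): clear
  midpoint (23/2,15/2) outside
  → clear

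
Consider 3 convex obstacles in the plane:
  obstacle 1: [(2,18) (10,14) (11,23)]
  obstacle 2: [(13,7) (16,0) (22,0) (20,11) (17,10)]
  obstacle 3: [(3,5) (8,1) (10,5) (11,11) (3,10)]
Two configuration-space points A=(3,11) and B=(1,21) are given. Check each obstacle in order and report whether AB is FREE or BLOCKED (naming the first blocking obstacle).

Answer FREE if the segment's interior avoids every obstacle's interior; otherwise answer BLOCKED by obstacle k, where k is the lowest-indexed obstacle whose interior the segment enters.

Obstacle 1 [(2,18) (10,14) (11,23)]:
  edge (2,18)–(10,14): clear
  edge (10,14)–(11,23): clear
  edge (11,23)–(2,18): clear
  midpoint (2,16) outside
  → clear
Obstacle 2 [(13,7) (16,0) (22,0) (20,11) (17,10)]:
  edge (13,7)–(16,0): clear
  edge (16,0)–(22,0): clear
  edge (22,0)–(20,11): clear
  edge (20,11)–(17,10): clear
  edge (17,10)–(13,7): clear
  midpoint (2,16) outside
  → clear
Obstacle 3 [(3,5) (8,1) (10,5) (11,11) (3,10)]:
  edge (3,5)–(8,1): clear
  edge (8,1)–(10,5): clear
  edge (10,5)–(11,11): clear
  edge (11,11)–(3,10): clear
  edge (3,10)–(3,5): clear
  midpoint (2,16) outside
  → clear

FREE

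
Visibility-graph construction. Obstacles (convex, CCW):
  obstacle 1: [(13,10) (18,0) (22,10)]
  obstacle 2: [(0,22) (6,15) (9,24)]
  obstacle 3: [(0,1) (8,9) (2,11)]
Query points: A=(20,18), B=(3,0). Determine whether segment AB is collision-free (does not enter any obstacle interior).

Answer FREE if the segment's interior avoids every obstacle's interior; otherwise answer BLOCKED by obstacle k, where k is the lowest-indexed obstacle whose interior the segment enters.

Obstacle 1 [(13,10) (18,0) (22,10)]:
  edge (13,10)–(18,0): clear
  edge (18,0)–(22,10): clear
  edge (22,10)–(13,10): clear
  midpoint (23/2,9) outside
  → clear
Obstacle 2 [(0,22) (6,15) (9,24)]:
  edge (0,22)–(6,15): clear
  edge (6,15)–(9,24): clear
  edge (9,24)–(0,22): clear
  midpoint (23/2,9) outside
  → clear
Obstacle 3 [(0,1) (8,9) (2,11)]:
  edge (0,1)–(8,9): clear
  edge (8,9)–(2,11): clear
  edge (2,11)–(0,1): clear
  midpoint (23/2,9) outside
  → clear

FREE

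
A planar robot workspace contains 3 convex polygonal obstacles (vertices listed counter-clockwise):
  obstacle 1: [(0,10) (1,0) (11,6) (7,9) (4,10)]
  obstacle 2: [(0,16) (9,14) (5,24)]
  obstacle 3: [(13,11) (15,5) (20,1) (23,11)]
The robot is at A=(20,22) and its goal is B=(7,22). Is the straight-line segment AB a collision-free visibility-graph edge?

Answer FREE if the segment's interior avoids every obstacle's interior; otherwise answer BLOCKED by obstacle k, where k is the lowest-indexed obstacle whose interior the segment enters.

FREE

Obstacle 1 [(0,10) (1,0) (11,6) (7,9) (4,10)]:
  edge (0,10)–(1,0): clear
  edge (1,0)–(11,6): clear
  edge (11,6)–(7,9): clear
  edge (7,9)–(4,10): clear
  edge (4,10)–(0,10): clear
  midpoint (27/2,22) outside
  → clear
Obstacle 2 [(0,16) (9,14) (5,24)]:
  edge (0,16)–(9,14): clear
  edge (9,14)–(5,24): clear
  edge (5,24)–(0,16): clear
  midpoint (27/2,22) outside
  → clear
Obstacle 3 [(13,11) (15,5) (20,1) (23,11)]:
  edge (13,11)–(15,5): clear
  edge (15,5)–(20,1): clear
  edge (20,1)–(23,11): clear
  edge (23,11)–(13,11): clear
  midpoint (27/2,22) outside
  → clear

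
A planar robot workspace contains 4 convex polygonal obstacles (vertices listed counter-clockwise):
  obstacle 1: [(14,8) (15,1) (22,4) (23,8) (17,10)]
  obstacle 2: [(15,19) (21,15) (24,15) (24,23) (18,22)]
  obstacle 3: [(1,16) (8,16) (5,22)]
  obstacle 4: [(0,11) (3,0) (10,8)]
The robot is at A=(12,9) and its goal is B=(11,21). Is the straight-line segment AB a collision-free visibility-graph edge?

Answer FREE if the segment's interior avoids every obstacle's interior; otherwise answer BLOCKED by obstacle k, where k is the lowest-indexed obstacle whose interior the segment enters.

FREE

Obstacle 1 [(14,8) (15,1) (22,4) (23,8) (17,10)]:
  edge (14,8)–(15,1): clear
  edge (15,1)–(22,4): clear
  edge (22,4)–(23,8): clear
  edge (23,8)–(17,10): clear
  edge (17,10)–(14,8): clear
  midpoint (23/2,15) outside
  → clear
Obstacle 2 [(15,19) (21,15) (24,15) (24,23) (18,22)]:
  edge (15,19)–(21,15): clear
  edge (21,15)–(24,15): clear
  edge (24,15)–(24,23): clear
  edge (24,23)–(18,22): clear
  edge (18,22)–(15,19): clear
  midpoint (23/2,15) outside
  → clear
Obstacle 3 [(1,16) (8,16) (5,22)]:
  edge (1,16)–(8,16): clear
  edge (8,16)–(5,22): clear
  edge (5,22)–(1,16): clear
  midpoint (23/2,15) outside
  → clear
Obstacle 4 [(0,11) (3,0) (10,8)]:
  edge (0,11)–(3,0): clear
  edge (3,0)–(10,8): clear
  edge (10,8)–(0,11): clear
  midpoint (23/2,15) outside
  → clear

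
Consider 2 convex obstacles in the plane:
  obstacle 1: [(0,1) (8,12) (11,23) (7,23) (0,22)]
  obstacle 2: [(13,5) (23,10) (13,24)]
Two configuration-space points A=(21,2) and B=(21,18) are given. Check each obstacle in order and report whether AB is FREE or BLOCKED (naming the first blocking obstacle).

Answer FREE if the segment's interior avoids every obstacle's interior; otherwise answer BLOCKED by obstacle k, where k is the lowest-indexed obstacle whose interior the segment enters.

Obstacle 1 [(0,1) (8,12) (11,23) (7,23) (0,22)]:
  edge (0,1)–(8,12): clear
  edge (8,12)–(11,23): clear
  edge (11,23)–(7,23): clear
  edge (7,23)–(0,22): clear
  edge (0,22)–(0,1): clear
  midpoint (21,10) outside
  → clear
Obstacle 2 [(13,5) (23,10) (13,24)]:
  edge (13,5)–(23,10): crosses AB
  edge (23,10)–(13,24): crosses AB
  edge (13,24)–(13,5): clear
  → BLOCKED

BLOCKED by obstacle 2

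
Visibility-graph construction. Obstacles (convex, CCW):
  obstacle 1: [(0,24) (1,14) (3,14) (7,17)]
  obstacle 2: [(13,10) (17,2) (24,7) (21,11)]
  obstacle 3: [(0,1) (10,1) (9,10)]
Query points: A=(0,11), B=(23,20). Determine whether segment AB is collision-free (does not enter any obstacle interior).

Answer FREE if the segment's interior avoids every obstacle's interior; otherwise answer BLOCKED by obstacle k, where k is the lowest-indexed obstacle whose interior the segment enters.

Obstacle 1 [(0,24) (1,14) (3,14) (7,17)]:
  edge (0,24)–(1,14): clear
  edge (1,14)–(3,14): clear
  edge (3,14)–(7,17): clear
  edge (7,17)–(0,24): clear
  midpoint (23/2,31/2) outside
  → clear
Obstacle 2 [(13,10) (17,2) (24,7) (21,11)]:
  edge (13,10)–(17,2): clear
  edge (17,2)–(24,7): clear
  edge (24,7)–(21,11): clear
  edge (21,11)–(13,10): clear
  midpoint (23/2,31/2) outside
  → clear
Obstacle 3 [(0,1) (10,1) (9,10)]:
  edge (0,1)–(10,1): clear
  edge (10,1)–(9,10): clear
  edge (9,10)–(0,1): clear
  midpoint (23/2,31/2) outside
  → clear

FREE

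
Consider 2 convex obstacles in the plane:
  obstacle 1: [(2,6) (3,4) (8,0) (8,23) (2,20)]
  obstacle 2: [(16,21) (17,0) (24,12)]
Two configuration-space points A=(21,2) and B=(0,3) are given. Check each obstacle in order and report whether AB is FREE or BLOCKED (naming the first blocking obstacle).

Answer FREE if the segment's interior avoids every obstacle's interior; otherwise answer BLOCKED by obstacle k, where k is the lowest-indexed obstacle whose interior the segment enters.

Obstacle 1 [(2,6) (3,4) (8,0) (8,23) (2,20)]:
  edge (2,6)–(3,4): clear
  edge (3,4)–(8,0): crosses AB
  edge (8,0)–(8,23): crosses AB
  edge (8,23)–(2,20): clear
  edge (2,20)–(2,6): clear
  → BLOCKED
Obstacle 2 [(16,21) (17,0) (24,12)]:
  edge (16,21)–(17,0): crosses AB
  edge (17,0)–(24,12): crosses AB
  edge (24,12)–(16,21): clear
  → BLOCKED

BLOCKED by obstacle 1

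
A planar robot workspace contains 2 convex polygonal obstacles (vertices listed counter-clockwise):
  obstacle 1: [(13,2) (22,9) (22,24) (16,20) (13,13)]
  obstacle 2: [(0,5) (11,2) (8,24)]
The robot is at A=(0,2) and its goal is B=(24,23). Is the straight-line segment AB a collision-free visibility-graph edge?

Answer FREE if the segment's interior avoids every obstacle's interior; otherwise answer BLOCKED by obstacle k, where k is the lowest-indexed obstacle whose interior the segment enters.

Obstacle 1 [(13,2) (22,9) (22,24) (16,20) (13,13)]:
  edge (13,2)–(22,9): clear
  edge (22,9)–(22,24): crosses AB
  edge (22,24)–(16,20): clear
  edge (16,20)–(13,13): crosses AB
  edge (13,13)–(13,2): clear
  → BLOCKED
Obstacle 2 [(0,5) (11,2) (8,24)]:
  edge (0,5)–(11,2): crosses AB
  edge (11,2)–(8,24): crosses AB
  edge (8,24)–(0,5): clear
  → BLOCKED

BLOCKED by obstacle 1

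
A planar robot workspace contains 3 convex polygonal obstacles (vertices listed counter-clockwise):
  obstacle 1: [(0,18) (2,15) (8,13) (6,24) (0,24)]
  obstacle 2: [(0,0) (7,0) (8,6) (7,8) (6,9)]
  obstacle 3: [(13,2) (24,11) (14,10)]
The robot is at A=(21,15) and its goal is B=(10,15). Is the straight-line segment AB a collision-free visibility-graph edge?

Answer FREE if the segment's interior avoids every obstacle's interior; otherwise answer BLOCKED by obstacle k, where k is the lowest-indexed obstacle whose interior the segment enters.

Obstacle 1 [(0,18) (2,15) (8,13) (6,24) (0,24)]:
  edge (0,18)–(2,15): clear
  edge (2,15)–(8,13): clear
  edge (8,13)–(6,24): clear
  edge (6,24)–(0,24): clear
  edge (0,24)–(0,18): clear
  midpoint (31/2,15) outside
  → clear
Obstacle 2 [(0,0) (7,0) (8,6) (7,8) (6,9)]:
  edge (0,0)–(7,0): clear
  edge (7,0)–(8,6): clear
  edge (8,6)–(7,8): clear
  edge (7,8)–(6,9): clear
  edge (6,9)–(0,0): clear
  midpoint (31/2,15) outside
  → clear
Obstacle 3 [(13,2) (24,11) (14,10)]:
  edge (13,2)–(24,11): clear
  edge (24,11)–(14,10): clear
  edge (14,10)–(13,2): clear
  midpoint (31/2,15) outside
  → clear

FREE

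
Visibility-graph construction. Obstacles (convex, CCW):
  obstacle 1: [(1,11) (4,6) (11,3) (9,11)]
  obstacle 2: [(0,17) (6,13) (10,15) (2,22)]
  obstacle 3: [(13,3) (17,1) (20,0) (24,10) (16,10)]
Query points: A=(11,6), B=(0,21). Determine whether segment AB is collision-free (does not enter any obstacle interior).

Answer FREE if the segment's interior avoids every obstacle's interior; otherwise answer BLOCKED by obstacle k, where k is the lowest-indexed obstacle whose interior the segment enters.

Obstacle 1 [(1,11) (4,6) (11,3) (9,11)]:
  edge (1,11)–(4,6): clear
  edge (4,6)–(11,3): clear
  edge (11,3)–(9,11): crosses AB
  edge (9,11)–(1,11): crosses AB
  → BLOCKED
Obstacle 2 [(0,17) (6,13) (10,15) (2,22)]:
  edge (0,17)–(6,13): crosses AB
  edge (6,13)–(10,15): clear
  edge (10,15)–(2,22): clear
  edge (2,22)–(0,17): crosses AB
  → BLOCKED
Obstacle 3 [(13,3) (17,1) (20,0) (24,10) (16,10)]:
  edge (13,3)–(17,1): clear
  edge (17,1)–(20,0): clear
  edge (20,0)–(24,10): clear
  edge (24,10)–(16,10): clear
  edge (16,10)–(13,3): clear
  midpoint (11/2,27/2) outside
  → clear

BLOCKED by obstacle 1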